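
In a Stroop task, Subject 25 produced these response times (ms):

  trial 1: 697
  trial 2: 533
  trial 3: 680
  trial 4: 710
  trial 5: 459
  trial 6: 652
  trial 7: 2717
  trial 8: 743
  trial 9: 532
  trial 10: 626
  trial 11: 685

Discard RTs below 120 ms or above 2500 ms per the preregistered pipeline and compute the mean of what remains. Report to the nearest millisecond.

632 ms

Excluded: 2717
Retained (n=10): Σ = 6317
Mean = 6317/10 = 631.7000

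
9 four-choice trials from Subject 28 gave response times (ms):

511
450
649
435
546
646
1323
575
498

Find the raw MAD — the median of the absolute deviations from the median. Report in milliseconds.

Sorted: 435, 450, 498, 511, 546, 575, 646, 649, 1323 → median = 546
|x − 546|: 35, 96, 103, 111, 0, 100, 777, 29, 48
Sorted deviations: 0, 29, 35, 48, 96, 100, 103, 111, 777 → MAD = 96

96 ms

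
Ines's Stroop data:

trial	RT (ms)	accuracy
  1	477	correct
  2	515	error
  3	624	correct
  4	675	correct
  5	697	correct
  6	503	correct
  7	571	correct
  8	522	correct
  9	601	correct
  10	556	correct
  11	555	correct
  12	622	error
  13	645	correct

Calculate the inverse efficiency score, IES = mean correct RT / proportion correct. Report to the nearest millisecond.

690 ms

Correct trials (n=11): 477, 624, 675, 697, 503, 571, 522, 601, 556, 555, 645
Mean correct RT = 6426/11 = 584.1818 ms
Proportion correct = 11/13
IES = 584.1818 / (11/13) = 690.397 ms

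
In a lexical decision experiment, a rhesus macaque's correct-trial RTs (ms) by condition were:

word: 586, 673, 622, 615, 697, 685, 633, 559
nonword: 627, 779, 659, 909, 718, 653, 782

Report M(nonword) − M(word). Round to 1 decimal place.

98.7 ms

M(word) = 5070/8 = 633.750
M(nonword) = 5127/7 = 732.429
Difference = 732.429 − 633.750 = 98.679 ms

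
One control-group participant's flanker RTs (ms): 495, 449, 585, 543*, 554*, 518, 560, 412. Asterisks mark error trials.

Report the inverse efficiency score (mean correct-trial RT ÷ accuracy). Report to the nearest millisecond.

Correct trials (n=6): 495, 449, 585, 518, 560, 412
Mean correct RT = 3019/6 = 503.1667 ms
Proportion correct = 6/8
IES = 503.1667 / (6/8) = 670.889 ms

671 ms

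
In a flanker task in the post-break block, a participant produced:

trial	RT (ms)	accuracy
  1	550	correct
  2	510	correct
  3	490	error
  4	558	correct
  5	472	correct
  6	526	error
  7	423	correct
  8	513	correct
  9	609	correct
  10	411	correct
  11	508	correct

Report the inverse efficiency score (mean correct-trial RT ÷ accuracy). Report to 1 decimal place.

Correct trials (n=9): 550, 510, 558, 472, 423, 513, 609, 411, 508
Mean correct RT = 4554/9 = 506.0000 ms
Proportion correct = 9/11
IES = 506.0000 / (9/11) = 618.444 ms

618.4 ms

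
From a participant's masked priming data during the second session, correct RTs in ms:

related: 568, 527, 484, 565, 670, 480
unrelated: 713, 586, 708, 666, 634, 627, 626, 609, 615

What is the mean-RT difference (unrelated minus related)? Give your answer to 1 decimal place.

M(related) = 3294/6 = 549.000
M(unrelated) = 5784/9 = 642.667
Difference = 642.667 − 549.000 = 93.667 ms

93.7 ms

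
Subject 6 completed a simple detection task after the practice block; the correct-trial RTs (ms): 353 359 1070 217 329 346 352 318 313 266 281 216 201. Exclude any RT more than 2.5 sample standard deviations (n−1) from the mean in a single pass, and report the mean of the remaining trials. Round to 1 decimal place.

295.9 ms

n = 13, ΣRT = 4621, M = 355.462
Σ(x−M)² = 590619.23; s = √(590619.23/12) = 221.852
Cutoffs: 355.462 ± 2.5·221.852 → [-199.2, 910.1]
Outside: 1070 → excluded.
Retained (n=12): Σ = 3551, mean = 3551/12 = 295.917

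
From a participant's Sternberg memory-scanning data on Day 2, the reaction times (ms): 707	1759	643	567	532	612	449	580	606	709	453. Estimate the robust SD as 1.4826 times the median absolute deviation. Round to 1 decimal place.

109.7 ms

Sorted: 449, 453, 532, 567, 580, 606, 612, 643, 707, 709, 1759 → median = 606
|x − 606| sorted: 0, 6, 26, 37, 39, 74, 101, 103, 153, 157, 1153 → MAD = 74
Robust SD ≈ 1.4826 × 74 = 109.712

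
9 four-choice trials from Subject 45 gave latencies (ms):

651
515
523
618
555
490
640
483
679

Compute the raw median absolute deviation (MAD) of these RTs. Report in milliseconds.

Sorted: 483, 490, 515, 523, 555, 618, 640, 651, 679 → median = 555
|x − 555|: 96, 40, 32, 63, 0, 65, 85, 72, 124
Sorted deviations: 0, 32, 40, 63, 65, 72, 85, 96, 124 → MAD = 65

65 ms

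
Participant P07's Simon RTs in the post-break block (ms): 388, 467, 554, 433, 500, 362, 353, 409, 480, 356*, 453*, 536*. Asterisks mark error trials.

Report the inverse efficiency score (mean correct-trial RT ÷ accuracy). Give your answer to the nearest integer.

585 ms

Correct trials (n=9): 388, 467, 554, 433, 500, 362, 353, 409, 480
Mean correct RT = 3946/9 = 438.4444 ms
Proportion correct = 9/12
IES = 438.4444 / (9/12) = 584.593 ms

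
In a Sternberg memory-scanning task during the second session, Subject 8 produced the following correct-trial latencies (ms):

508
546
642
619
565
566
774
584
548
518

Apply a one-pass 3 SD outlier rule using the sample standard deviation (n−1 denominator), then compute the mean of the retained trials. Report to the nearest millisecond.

n = 10, ΣRT = 5870, M = 587.000
Σ(x−M)² = 54156.00; s = √(54156.00/9) = 77.571
Cutoffs: 587.000 ± 3·77.571 → [354.3, 819.7]
No RTs fall outside the cutoffs; all 10 retained. Mean = 5870/10 = 587.000

587 ms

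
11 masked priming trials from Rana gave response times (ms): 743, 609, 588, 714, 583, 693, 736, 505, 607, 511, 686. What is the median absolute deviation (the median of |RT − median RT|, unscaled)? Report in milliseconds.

Sorted: 505, 511, 583, 588, 607, 609, 686, 693, 714, 736, 743 → median = 609
|x − 609|: 134, 0, 21, 105, 26, 84, 127, 104, 2, 98, 77
Sorted deviations: 0, 2, 21, 26, 77, 84, 98, 104, 105, 127, 134 → MAD = 84

84 ms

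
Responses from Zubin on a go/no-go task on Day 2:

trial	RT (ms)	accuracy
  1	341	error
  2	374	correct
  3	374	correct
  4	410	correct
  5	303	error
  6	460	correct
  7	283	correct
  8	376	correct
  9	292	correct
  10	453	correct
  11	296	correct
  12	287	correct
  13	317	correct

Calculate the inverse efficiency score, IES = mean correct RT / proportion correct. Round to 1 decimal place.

Correct trials (n=11): 374, 374, 410, 460, 283, 376, 292, 453, 296, 287, 317
Mean correct RT = 3922/11 = 356.5455 ms
Proportion correct = 11/13
IES = 356.5455 / (11/13) = 421.372 ms

421.4 ms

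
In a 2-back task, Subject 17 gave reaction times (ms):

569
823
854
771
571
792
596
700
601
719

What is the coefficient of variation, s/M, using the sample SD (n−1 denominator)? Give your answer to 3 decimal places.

0.156

n = 10, Σ = 6996, M = 699.6000
Σ(x−M)² = 107128.400; s = √(107128.400/9) = 109.1016
CV = 109.1016 / 699.6000 = 0.15595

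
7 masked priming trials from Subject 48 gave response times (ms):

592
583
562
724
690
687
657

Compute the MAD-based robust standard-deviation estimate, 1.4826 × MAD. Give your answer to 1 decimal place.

96.4 ms

Sorted: 562, 583, 592, 657, 687, 690, 724 → median = 657
|x − 657| sorted: 0, 30, 33, 65, 67, 74, 95 → MAD = 65
Robust SD ≈ 1.4826 × 65 = 96.369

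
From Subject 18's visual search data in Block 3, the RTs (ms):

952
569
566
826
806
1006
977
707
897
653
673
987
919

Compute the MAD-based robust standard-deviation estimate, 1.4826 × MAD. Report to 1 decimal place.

Sorted: 566, 569, 653, 673, 707, 806, 826, 897, 919, 952, 977, 987, 1006 → median = 826
|x − 826| sorted: 0, 20, 71, 93, 119, 126, 151, 153, 161, 173, 180, 257, 260 → MAD = 151
Robust SD ≈ 1.4826 × 151 = 223.873

223.9 ms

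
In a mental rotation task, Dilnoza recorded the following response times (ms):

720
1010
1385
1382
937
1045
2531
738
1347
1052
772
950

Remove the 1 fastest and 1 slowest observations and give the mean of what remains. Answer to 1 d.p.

Sorted: 720, 738, 772, 937, 950, 1010, 1045, 1052, 1347, 1382, 1385, 2531
Drop lowest 1 (720) and highest 1 (2531)
Remaining (n=10): Σ = 10618, mean = 10618/10 = 1061.800

1061.8 ms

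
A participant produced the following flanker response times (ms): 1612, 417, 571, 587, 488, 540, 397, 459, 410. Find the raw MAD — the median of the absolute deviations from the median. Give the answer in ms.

78 ms

Sorted: 397, 410, 417, 459, 488, 540, 571, 587, 1612 → median = 488
|x − 488|: 1124, 71, 83, 99, 0, 52, 91, 29, 78
Sorted deviations: 0, 29, 52, 71, 78, 83, 91, 99, 1124 → MAD = 78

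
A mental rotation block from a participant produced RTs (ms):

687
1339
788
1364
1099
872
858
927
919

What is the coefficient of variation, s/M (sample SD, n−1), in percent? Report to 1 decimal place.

n = 9, Σ = 8853, M = 983.6667
Σ(x−M)² = 446168.000; s = √(446168.000/8) = 236.1588
CV = 236.1588 / 983.6667 = 0.24008 = 24.008%

24.0%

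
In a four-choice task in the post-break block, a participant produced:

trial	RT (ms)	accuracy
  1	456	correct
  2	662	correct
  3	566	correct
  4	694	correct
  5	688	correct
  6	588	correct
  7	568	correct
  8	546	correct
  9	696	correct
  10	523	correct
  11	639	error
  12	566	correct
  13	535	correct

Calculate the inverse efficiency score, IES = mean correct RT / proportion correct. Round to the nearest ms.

Correct trials (n=12): 456, 662, 566, 694, 688, 588, 568, 546, 696, 523, 566, 535
Mean correct RT = 7088/12 = 590.6667 ms
Proportion correct = 12/13
IES = 590.6667 / (12/13) = 639.889 ms

640 ms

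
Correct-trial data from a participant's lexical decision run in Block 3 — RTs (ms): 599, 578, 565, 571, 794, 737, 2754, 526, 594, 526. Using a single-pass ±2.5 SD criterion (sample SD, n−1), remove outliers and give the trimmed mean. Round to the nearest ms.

610 ms

n = 10, ΣRT = 8244, M = 824.400
Σ(x−M)² = 4206106.40; s = √(4206106.40/9) = 683.626
Cutoffs: 824.400 ± 2.5·683.626 → [-884.7, 2533.5]
Outside: 2754 → excluded.
Retained (n=9): Σ = 5490, mean = 5490/9 = 610.000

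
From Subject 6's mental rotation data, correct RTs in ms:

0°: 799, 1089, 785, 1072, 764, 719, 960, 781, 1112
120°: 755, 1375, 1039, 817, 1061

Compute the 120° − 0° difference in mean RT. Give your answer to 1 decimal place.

M(0°) = 8081/9 = 897.889
M(120°) = 5047/5 = 1009.400
Difference = 1009.400 − 897.889 = 111.511 ms

111.5 ms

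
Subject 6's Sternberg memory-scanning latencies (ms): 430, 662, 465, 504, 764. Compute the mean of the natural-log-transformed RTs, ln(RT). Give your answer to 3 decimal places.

6.312

ln(RT): 6.0638, 6.4953, 6.1420, 6.2226, 6.6386
Σ ln(RT) = 31.5622
Mean = 31.5622/5 = 6.31245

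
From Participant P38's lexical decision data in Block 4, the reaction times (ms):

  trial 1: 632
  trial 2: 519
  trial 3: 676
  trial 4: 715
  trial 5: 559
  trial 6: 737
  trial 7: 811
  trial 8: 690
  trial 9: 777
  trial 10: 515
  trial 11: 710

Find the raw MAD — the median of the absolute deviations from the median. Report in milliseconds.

Sorted: 515, 519, 559, 632, 676, 690, 710, 715, 737, 777, 811 → median = 690
|x − 690|: 58, 171, 14, 25, 131, 47, 121, 0, 87, 175, 20
Sorted deviations: 0, 14, 20, 25, 47, 58, 87, 121, 131, 171, 175 → MAD = 58

58 ms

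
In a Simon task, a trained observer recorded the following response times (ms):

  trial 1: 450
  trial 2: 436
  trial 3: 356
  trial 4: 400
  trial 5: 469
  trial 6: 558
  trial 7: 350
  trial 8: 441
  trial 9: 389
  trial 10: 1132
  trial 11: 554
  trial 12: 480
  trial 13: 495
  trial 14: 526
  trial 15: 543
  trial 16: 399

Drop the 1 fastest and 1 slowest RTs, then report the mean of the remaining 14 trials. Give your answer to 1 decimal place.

464.0 ms

Sorted: 350, 356, 389, 399, 400, 436, 441, 450, 469, 480, 495, 526, 543, 554, 558, 1132
Drop lowest 1 (350) and highest 1 (1132)
Remaining (n=14): Σ = 6496, mean = 6496/14 = 464.000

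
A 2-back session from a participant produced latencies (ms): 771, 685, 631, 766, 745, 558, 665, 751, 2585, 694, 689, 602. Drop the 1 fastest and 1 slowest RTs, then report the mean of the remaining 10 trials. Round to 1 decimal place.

Sorted: 558, 602, 631, 665, 685, 689, 694, 745, 751, 766, 771, 2585
Drop lowest 1 (558) and highest 1 (2585)
Remaining (n=10): Σ = 6999, mean = 6999/10 = 699.900

699.9 ms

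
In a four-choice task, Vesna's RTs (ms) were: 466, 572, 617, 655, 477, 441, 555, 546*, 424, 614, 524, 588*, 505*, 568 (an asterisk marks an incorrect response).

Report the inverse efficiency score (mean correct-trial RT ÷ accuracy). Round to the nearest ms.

684 ms

Correct trials (n=11): 466, 572, 617, 655, 477, 441, 555, 424, 614, 524, 568
Mean correct RT = 5913/11 = 537.5455 ms
Proportion correct = 11/14
IES = 537.5455 / (11/14) = 684.149 ms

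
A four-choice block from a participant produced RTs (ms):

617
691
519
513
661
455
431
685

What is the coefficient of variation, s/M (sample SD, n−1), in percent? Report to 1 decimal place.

n = 8, Σ = 4572, M = 571.5000
Σ(x−M)² = 76734.000; s = √(76734.000/7) = 104.6996
CV = 104.6996 / 571.5000 = 0.18320 = 18.320%

18.3%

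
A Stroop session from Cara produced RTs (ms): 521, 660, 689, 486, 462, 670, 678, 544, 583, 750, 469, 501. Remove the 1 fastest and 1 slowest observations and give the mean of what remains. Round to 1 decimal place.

580.1 ms

Sorted: 462, 469, 486, 501, 521, 544, 583, 660, 670, 678, 689, 750
Drop lowest 1 (462) and highest 1 (750)
Remaining (n=10): Σ = 5801, mean = 5801/10 = 580.100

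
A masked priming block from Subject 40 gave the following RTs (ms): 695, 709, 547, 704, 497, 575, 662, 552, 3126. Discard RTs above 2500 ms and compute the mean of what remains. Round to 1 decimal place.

Excluded: 3126
Retained (n=8): Σ = 4941
Mean = 4941/8 = 617.6250

617.6 ms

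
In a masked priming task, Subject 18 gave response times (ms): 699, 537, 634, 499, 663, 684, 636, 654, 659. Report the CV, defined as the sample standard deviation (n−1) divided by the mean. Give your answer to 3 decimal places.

0.107

n = 9, Σ = 5665, M = 629.4444
Σ(x−M)² = 36042.222; s = √(36042.222/8) = 67.1214
CV = 67.1214 / 629.4444 = 0.10664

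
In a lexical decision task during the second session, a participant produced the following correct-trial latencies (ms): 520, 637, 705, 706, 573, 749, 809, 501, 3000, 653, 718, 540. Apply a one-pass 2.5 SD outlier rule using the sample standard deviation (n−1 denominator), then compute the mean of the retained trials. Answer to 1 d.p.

646.5 ms

n = 12, ΣRT = 10111, M = 842.583
Σ(x−M)² = 5180614.92; s = √(5180614.92/11) = 686.269
Cutoffs: 842.583 ± 2.5·686.269 → [-873.1, 2558.3]
Outside: 3000 → excluded.
Retained (n=11): Σ = 7111, mean = 7111/11 = 646.455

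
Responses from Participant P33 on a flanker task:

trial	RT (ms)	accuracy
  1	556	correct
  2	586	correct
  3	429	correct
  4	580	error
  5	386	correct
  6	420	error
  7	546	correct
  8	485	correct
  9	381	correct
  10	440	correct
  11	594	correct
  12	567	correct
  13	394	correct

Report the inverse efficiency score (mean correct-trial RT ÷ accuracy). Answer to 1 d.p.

576.3 ms

Correct trials (n=11): 556, 586, 429, 386, 546, 485, 381, 440, 594, 567, 394
Mean correct RT = 5364/11 = 487.6364 ms
Proportion correct = 11/13
IES = 487.6364 / (11/13) = 576.298 ms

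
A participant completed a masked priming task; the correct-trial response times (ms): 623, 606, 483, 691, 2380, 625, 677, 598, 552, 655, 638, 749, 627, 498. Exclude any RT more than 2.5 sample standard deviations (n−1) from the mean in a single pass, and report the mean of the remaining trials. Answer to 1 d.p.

617.1 ms

n = 14, ΣRT = 10402, M = 743.000
Σ(x−M)² = 2951314.00; s = √(2951314.00/13) = 476.471
Cutoffs: 743.000 ± 2.5·476.471 → [-448.2, 1934.2]
Outside: 2380 → excluded.
Retained (n=13): Σ = 8022, mean = 8022/13 = 617.077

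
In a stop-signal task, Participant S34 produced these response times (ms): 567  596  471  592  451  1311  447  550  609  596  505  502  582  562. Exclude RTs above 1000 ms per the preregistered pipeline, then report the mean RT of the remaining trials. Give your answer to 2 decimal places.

540.77 ms

Excluded: 1311
Retained (n=13): Σ = 7030
Mean = 7030/13 = 540.7692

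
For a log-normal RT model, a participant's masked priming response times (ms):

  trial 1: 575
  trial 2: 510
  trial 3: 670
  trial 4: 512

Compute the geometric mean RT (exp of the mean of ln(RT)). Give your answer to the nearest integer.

563 ms

ln(RT): 6.3544, 6.2344, 6.5073, 6.2383
Mean ln(RT) = 25.3344/4 = 6.33360
Geometric mean = exp(6.33360) = 563.18 ms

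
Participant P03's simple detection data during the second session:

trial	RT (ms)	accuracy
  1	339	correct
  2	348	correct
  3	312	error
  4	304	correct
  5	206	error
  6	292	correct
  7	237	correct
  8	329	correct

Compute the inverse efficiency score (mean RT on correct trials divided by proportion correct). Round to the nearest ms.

Correct trials (n=6): 339, 348, 304, 292, 237, 329
Mean correct RT = 1849/6 = 308.1667 ms
Proportion correct = 6/8
IES = 308.1667 / (6/8) = 410.889 ms

411 ms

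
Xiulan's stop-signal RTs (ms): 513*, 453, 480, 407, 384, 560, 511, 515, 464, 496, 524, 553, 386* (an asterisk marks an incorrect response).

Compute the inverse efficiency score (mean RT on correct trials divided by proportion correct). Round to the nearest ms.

Correct trials (n=11): 453, 480, 407, 384, 560, 511, 515, 464, 496, 524, 553
Mean correct RT = 5347/11 = 486.0909 ms
Proportion correct = 11/13
IES = 486.0909 / (11/13) = 574.471 ms

574 ms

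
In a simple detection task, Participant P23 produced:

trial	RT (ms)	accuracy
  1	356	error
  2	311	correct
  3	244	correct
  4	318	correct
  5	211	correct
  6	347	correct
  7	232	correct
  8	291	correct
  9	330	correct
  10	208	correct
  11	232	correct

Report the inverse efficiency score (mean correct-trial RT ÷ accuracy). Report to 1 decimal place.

Correct trials (n=10): 311, 244, 318, 211, 347, 232, 291, 330, 208, 232
Mean correct RT = 2724/10 = 272.4000 ms
Proportion correct = 10/11
IES = 272.4000 / (10/11) = 299.640 ms

299.6 ms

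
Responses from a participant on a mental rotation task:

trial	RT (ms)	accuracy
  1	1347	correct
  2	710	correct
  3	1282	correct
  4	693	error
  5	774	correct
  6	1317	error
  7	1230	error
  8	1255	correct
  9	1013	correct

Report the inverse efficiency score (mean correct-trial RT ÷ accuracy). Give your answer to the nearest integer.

Correct trials (n=6): 1347, 710, 1282, 774, 1255, 1013
Mean correct RT = 6381/6 = 1063.5000 ms
Proportion correct = 6/9
IES = 1063.5000 / (6/9) = 1595.250 ms

1595 ms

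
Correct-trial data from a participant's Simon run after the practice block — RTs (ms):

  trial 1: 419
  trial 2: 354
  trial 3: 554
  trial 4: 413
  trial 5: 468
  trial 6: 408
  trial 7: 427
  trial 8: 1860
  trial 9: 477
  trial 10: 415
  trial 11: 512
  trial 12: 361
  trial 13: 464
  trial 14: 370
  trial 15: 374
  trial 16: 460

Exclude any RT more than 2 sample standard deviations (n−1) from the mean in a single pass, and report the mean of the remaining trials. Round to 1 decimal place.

431.7 ms

n = 16, ΣRT = 8336, M = 521.000
Σ(x−M)² = 1958614.00; s = √(1958614.00/15) = 361.351
Cutoffs: 521.000 ± 2·361.351 → [-201.7, 1243.7]
Outside: 1860 → excluded.
Retained (n=15): Σ = 6476, mean = 6476/15 = 431.733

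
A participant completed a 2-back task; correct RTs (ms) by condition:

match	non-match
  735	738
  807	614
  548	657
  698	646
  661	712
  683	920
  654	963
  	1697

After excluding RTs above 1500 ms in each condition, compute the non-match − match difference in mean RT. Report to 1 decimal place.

non-match: exclude 1697
M(match) = 4786/7 = 683.714
M(non-match) = 5250/7 = 750.000
Difference = 750.000 − 683.714 = 66.286 ms

66.3 ms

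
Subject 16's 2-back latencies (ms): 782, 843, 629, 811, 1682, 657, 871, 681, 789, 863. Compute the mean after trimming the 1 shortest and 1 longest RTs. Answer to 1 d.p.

Sorted: 629, 657, 681, 782, 789, 811, 843, 863, 871, 1682
Drop lowest 1 (629) and highest 1 (1682)
Remaining (n=8): Σ = 6297, mean = 6297/8 = 787.125

787.1 ms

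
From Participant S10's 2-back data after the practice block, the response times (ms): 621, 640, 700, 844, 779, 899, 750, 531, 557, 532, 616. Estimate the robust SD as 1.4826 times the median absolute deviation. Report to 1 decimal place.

Sorted: 531, 532, 557, 616, 621, 640, 700, 750, 779, 844, 899 → median = 640
|x − 640| sorted: 0, 19, 24, 60, 83, 108, 109, 110, 139, 204, 259 → MAD = 108
Robust SD ≈ 1.4826 × 108 = 160.121

160.1 ms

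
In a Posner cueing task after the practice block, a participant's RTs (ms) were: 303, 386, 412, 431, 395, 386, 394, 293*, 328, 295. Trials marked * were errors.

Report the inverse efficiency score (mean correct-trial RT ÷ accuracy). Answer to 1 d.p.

Correct trials (n=9): 303, 386, 412, 431, 395, 386, 394, 328, 295
Mean correct RT = 3330/9 = 370.0000 ms
Proportion correct = 9/10
IES = 370.0000 / (9/10) = 411.111 ms

411.1 ms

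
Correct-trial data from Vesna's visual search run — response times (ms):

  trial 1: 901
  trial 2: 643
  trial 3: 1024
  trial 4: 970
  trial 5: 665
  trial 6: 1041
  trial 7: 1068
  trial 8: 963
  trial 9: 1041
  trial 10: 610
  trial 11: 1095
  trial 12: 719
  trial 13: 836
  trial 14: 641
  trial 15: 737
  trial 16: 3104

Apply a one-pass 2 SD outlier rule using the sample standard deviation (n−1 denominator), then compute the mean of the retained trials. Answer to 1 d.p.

863.6 ms

n = 16, ΣRT = 16058, M = 1003.625
Σ(x−M)² = 5151943.75; s = √(5151943.75/15) = 586.057
Cutoffs: 1003.625 ± 2·586.057 → [-168.5, 2175.7]
Outside: 3104 → excluded.
Retained (n=15): Σ = 12954, mean = 12954/15 = 863.600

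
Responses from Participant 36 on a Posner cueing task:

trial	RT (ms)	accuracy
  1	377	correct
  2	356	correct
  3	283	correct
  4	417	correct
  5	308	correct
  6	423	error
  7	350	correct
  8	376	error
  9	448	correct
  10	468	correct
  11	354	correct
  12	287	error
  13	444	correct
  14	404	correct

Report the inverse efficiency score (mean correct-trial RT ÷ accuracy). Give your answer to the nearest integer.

Correct trials (n=11): 377, 356, 283, 417, 308, 350, 448, 468, 354, 444, 404
Mean correct RT = 4209/11 = 382.6364 ms
Proportion correct = 11/14
IES = 382.6364 / (11/14) = 486.992 ms

487 ms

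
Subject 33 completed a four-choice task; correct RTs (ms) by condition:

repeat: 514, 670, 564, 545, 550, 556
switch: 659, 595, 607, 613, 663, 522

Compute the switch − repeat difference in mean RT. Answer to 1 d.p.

43.3 ms

M(repeat) = 3399/6 = 566.500
M(switch) = 3659/6 = 609.833
Difference = 609.833 − 566.500 = 43.333 ms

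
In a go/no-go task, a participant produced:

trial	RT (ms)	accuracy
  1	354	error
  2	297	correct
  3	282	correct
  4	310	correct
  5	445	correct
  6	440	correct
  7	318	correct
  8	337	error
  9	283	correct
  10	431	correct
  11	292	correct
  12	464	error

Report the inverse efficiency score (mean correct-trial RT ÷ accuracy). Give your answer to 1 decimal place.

459.0 ms

Correct trials (n=9): 297, 282, 310, 445, 440, 318, 283, 431, 292
Mean correct RT = 3098/9 = 344.2222 ms
Proportion correct = 9/12
IES = 344.2222 / (9/12) = 458.963 ms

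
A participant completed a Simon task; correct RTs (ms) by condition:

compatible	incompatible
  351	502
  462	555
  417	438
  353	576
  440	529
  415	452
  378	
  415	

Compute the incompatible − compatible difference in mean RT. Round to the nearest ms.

105 ms

M(compatible) = 3231/8 = 403.875
M(incompatible) = 3052/6 = 508.667
Difference = 508.667 − 403.875 = 104.792 ms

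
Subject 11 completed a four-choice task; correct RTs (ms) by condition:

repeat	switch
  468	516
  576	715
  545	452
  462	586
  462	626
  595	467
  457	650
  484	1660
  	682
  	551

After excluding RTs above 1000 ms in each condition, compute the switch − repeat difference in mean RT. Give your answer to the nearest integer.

77 ms

switch: exclude 1660
M(repeat) = 4049/8 = 506.125
M(switch) = 5245/9 = 582.778
Difference = 582.778 − 506.125 = 76.653 ms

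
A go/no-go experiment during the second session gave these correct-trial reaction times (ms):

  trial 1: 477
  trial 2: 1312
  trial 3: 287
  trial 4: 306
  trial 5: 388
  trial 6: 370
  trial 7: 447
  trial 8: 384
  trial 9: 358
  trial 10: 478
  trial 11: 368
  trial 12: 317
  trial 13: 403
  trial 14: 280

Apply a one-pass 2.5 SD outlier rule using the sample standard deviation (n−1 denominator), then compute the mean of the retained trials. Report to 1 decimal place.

374.1 ms

n = 14, ΣRT = 6175, M = 441.071
Σ(x−M)² = 869340.93; s = √(869340.93/13) = 258.597
Cutoffs: 441.071 ± 2.5·258.597 → [-205.4, 1087.6]
Outside: 1312 → excluded.
Retained (n=13): Σ = 4863, mean = 4863/13 = 374.077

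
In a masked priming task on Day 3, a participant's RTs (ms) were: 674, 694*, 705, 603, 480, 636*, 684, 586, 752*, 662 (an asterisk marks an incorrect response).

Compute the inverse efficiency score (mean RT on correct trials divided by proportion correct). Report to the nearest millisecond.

897 ms

Correct trials (n=7): 674, 705, 603, 480, 684, 586, 662
Mean correct RT = 4394/7 = 627.7143 ms
Proportion correct = 7/10
IES = 627.7143 / (7/10) = 896.735 ms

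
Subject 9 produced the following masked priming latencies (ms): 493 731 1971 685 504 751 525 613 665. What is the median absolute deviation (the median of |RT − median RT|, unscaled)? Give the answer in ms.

Sorted: 493, 504, 525, 613, 665, 685, 731, 751, 1971 → median = 665
|x − 665|: 172, 66, 1306, 20, 161, 86, 140, 52, 0
Sorted deviations: 0, 20, 52, 66, 86, 140, 161, 172, 1306 → MAD = 86

86 ms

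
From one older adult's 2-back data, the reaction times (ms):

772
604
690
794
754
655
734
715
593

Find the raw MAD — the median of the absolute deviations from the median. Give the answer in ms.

Sorted: 593, 604, 655, 690, 715, 734, 754, 772, 794 → median = 715
|x − 715|: 57, 111, 25, 79, 39, 60, 19, 0, 122
Sorted deviations: 0, 19, 25, 39, 57, 60, 79, 111, 122 → MAD = 57

57 ms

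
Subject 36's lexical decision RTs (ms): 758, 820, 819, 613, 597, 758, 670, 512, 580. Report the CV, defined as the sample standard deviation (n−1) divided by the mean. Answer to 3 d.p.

0.165

n = 9, Σ = 6127, M = 680.7778
Σ(x−M)² = 100785.556; s = √(100785.556/8) = 112.2417
CV = 112.2417 / 680.7778 = 0.16487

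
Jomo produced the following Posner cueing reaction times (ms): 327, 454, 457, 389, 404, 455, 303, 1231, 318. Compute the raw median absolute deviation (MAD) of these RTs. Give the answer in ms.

53 ms

Sorted: 303, 318, 327, 389, 404, 454, 455, 457, 1231 → median = 404
|x − 404|: 77, 50, 53, 15, 0, 51, 101, 827, 86
Sorted deviations: 0, 15, 50, 51, 53, 77, 86, 101, 827 → MAD = 53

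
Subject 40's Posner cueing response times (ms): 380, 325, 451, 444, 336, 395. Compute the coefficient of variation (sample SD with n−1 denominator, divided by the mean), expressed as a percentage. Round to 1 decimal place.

13.6%

n = 6, Σ = 2331, M = 388.5000
Σ(x−M)² = 13889.500; s = √(13889.500/5) = 52.7058
CV = 52.7058 / 388.5000 = 0.13566 = 13.566%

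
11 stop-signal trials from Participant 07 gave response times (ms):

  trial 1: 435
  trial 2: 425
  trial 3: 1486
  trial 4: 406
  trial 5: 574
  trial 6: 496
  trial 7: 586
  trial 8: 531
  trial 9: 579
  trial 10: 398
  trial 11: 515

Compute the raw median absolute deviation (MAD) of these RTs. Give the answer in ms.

71 ms

Sorted: 398, 406, 425, 435, 496, 515, 531, 574, 579, 586, 1486 → median = 515
|x − 515|: 80, 90, 971, 109, 59, 19, 71, 16, 64, 117, 0
Sorted deviations: 0, 16, 19, 59, 64, 71, 80, 90, 109, 117, 971 → MAD = 71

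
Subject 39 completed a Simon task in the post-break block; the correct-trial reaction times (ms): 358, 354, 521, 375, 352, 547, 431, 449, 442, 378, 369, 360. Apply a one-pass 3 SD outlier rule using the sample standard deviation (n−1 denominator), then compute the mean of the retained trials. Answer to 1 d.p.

n = 12, ΣRT = 4936, M = 411.333
Σ(x−M)² = 49688.67; s = √(49688.67/11) = 67.210
Cutoffs: 411.333 ± 3·67.210 → [209.7, 613.0]
No RTs fall outside the cutoffs; all 12 retained. Mean = 4936/12 = 411.333

411.3 ms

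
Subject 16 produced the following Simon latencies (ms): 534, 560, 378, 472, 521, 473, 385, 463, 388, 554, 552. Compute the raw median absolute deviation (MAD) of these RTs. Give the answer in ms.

Sorted: 378, 385, 388, 463, 472, 473, 521, 534, 552, 554, 560 → median = 473
|x − 473|: 61, 87, 95, 1, 48, 0, 88, 10, 85, 81, 79
Sorted deviations: 0, 1, 10, 48, 61, 79, 81, 85, 87, 88, 95 → MAD = 79

79 ms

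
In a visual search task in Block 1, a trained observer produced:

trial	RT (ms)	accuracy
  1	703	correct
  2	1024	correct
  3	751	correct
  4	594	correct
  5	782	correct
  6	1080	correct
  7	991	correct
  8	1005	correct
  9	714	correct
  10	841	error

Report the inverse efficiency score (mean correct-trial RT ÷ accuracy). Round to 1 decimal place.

943.7 ms

Correct trials (n=9): 703, 1024, 751, 594, 782, 1080, 991, 1005, 714
Mean correct RT = 7644/9 = 849.3333 ms
Proportion correct = 9/10
IES = 849.3333 / (9/10) = 943.704 ms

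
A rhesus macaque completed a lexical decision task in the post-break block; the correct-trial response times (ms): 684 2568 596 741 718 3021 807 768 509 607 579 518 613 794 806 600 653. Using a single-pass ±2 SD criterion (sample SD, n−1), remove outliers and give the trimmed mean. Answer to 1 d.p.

n = 17, ΣRT = 15582, M = 916.588
Σ(x−M)² = 8240882.12; s = √(8240882.12/16) = 717.673
Cutoffs: 916.588 ± 2·717.673 → [-518.8, 2351.9]
Outside: 2568, 3021 → excluded.
Retained (n=15): Σ = 9993, mean = 9993/15 = 666.200

666.2 ms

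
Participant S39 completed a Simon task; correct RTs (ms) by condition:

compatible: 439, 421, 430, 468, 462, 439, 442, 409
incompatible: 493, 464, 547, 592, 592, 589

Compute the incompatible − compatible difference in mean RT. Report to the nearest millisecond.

107 ms

M(compatible) = 3510/8 = 438.750
M(incompatible) = 3277/6 = 546.167
Difference = 546.167 − 438.750 = 107.417 ms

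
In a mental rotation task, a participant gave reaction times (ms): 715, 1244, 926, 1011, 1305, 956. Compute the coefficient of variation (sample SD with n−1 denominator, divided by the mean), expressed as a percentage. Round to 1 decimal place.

21.2%

n = 6, Σ = 6157, M = 1026.1667
Σ(x−M)² = 237210.833; s = √(237210.833/5) = 217.8122
CV = 217.8122 / 1026.1667 = 0.21226 = 21.226%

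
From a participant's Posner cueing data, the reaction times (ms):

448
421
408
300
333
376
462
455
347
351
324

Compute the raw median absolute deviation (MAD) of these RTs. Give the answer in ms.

Sorted: 300, 324, 333, 347, 351, 376, 408, 421, 448, 455, 462 → median = 376
|x − 376|: 72, 45, 32, 76, 43, 0, 86, 79, 29, 25, 52
Sorted deviations: 0, 25, 29, 32, 43, 45, 52, 72, 76, 79, 86 → MAD = 45

45 ms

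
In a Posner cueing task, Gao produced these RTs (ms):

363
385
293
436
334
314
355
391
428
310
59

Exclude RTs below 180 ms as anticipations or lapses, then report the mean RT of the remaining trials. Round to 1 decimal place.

Excluded: 59
Retained (n=10): Σ = 3609
Mean = 3609/10 = 360.9000

360.9 ms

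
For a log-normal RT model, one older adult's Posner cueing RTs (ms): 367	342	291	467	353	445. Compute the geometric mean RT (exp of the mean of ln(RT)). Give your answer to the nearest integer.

ln(RT): 5.9054, 5.8348, 5.6733, 6.1463, 5.8665, 6.0981
Mean ln(RT) = 35.5244/6 = 5.92073
Geometric mean = exp(5.92073) = 372.68 ms

373 ms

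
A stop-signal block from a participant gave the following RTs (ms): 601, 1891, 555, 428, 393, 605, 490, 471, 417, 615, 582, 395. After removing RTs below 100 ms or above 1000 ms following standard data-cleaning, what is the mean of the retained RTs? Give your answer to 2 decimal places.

504.73 ms

Excluded: 1891
Retained (n=11): Σ = 5552
Mean = 5552/11 = 504.7273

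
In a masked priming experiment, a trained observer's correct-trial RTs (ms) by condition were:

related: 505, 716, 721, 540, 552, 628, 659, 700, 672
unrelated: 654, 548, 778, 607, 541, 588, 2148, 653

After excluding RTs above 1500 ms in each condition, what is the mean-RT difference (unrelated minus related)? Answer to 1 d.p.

-8.4 ms

unrelated: exclude 2148
M(related) = 5693/9 = 632.556
M(unrelated) = 4369/7 = 624.143
Difference = 624.143 − 632.556 = -8.413 ms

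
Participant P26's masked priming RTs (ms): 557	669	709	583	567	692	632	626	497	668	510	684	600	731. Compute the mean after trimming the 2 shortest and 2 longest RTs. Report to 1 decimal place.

Sorted: 497, 510, 557, 567, 583, 600, 626, 632, 668, 669, 684, 692, 709, 731
Drop lowest 2 (497, 510) and highest 2 (709, 731)
Remaining (n=10): Σ = 6278, mean = 6278/10 = 627.800

627.8 ms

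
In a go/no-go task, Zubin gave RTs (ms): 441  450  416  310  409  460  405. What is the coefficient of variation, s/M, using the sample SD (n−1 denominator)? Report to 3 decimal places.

0.121

n = 7, Σ = 2891, M = 413.0000
Σ(x−M)² = 15060.000; s = √(15060.000/6) = 50.0999
CV = 50.0999 / 413.0000 = 0.12131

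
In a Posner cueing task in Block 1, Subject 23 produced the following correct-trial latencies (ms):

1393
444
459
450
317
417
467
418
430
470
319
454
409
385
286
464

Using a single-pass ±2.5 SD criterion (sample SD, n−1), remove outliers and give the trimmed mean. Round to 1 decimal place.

n = 16, ΣRT = 7582, M = 473.875
Σ(x−M)² = 951311.75; s = √(951311.75/15) = 251.835
Cutoffs: 473.875 ± 2.5·251.835 → [-155.7, 1103.5]
Outside: 1393 → excluded.
Retained (n=15): Σ = 6189, mean = 6189/15 = 412.600

412.6 ms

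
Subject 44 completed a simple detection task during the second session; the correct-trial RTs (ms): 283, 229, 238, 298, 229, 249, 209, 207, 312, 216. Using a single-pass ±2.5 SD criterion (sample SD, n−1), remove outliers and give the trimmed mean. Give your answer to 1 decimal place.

247.0 ms

n = 10, ΣRT = 2470, M = 247.000
Σ(x−M)² = 12860.00; s = √(12860.00/9) = 37.801
Cutoffs: 247.000 ± 2.5·37.801 → [152.5, 341.5]
No RTs fall outside the cutoffs; all 10 retained. Mean = 2470/10 = 247.000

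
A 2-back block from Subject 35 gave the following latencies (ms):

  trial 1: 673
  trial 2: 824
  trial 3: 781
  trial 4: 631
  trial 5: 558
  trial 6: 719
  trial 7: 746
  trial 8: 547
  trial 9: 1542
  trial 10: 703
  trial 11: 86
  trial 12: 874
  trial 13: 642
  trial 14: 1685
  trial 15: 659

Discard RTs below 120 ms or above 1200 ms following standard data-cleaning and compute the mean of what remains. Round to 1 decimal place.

Excluded: 86, 1542, 1685
Retained (n=12): Σ = 8357
Mean = 8357/12 = 696.4167

696.4 ms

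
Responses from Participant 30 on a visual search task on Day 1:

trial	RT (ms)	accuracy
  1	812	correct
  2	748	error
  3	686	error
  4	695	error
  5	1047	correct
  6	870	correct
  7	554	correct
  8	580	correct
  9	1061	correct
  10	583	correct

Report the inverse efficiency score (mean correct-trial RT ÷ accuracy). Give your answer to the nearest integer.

1124 ms

Correct trials (n=7): 812, 1047, 870, 554, 580, 1061, 583
Mean correct RT = 5507/7 = 786.7143 ms
Proportion correct = 7/10
IES = 786.7143 / (7/10) = 1123.878 ms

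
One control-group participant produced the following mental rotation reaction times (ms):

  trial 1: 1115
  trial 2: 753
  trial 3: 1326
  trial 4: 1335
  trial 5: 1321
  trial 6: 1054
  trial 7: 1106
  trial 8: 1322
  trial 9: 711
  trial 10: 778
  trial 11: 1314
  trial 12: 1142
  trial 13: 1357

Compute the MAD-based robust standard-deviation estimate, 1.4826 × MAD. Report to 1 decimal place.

Sorted: 711, 753, 778, 1054, 1106, 1115, 1142, 1314, 1321, 1322, 1326, 1335, 1357 → median = 1142
|x − 1142| sorted: 0, 27, 36, 88, 172, 179, 180, 184, 193, 215, 364, 389, 431 → MAD = 180
Robust SD ≈ 1.4826 × 180 = 266.868

266.9 ms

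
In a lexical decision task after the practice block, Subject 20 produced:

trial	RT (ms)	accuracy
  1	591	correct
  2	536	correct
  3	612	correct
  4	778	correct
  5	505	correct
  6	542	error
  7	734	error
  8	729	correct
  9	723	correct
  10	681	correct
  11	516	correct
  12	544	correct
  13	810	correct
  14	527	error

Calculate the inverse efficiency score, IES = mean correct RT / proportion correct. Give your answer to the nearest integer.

813 ms

Correct trials (n=11): 591, 536, 612, 778, 505, 729, 723, 681, 516, 544, 810
Mean correct RT = 7025/11 = 638.6364 ms
Proportion correct = 11/14
IES = 638.6364 / (11/14) = 812.810 ms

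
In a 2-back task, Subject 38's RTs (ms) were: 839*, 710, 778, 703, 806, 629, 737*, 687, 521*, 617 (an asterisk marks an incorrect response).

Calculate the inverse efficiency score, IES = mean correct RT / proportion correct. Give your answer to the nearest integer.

1006 ms

Correct trials (n=7): 710, 778, 703, 806, 629, 687, 617
Mean correct RT = 4930/7 = 704.2857 ms
Proportion correct = 7/10
IES = 704.2857 / (7/10) = 1006.122 ms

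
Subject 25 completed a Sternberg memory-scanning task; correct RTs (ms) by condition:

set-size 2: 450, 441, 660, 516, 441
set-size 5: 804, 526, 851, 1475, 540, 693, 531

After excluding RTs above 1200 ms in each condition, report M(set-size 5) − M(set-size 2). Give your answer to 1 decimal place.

set-size 5: exclude 1475
M(set-size 2) = 2508/5 = 501.600
M(set-size 5) = 3945/6 = 657.500
Difference = 657.500 − 501.600 = 155.900 ms

155.9 ms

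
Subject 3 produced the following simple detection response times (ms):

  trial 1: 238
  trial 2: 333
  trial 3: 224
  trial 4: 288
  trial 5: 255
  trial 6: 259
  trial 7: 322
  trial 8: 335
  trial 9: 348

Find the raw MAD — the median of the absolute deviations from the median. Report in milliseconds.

45 ms

Sorted: 224, 238, 255, 259, 288, 322, 333, 335, 348 → median = 288
|x − 288|: 50, 45, 64, 0, 33, 29, 34, 47, 60
Sorted deviations: 0, 29, 33, 34, 45, 47, 50, 60, 64 → MAD = 45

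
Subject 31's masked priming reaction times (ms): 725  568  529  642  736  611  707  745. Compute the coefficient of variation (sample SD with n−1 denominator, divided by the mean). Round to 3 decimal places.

0.126

n = 8, Σ = 5263, M = 657.8750
Σ(x−M)² = 47748.875; s = √(47748.875/7) = 82.5910
CV = 82.5910 / 657.8750 = 0.12554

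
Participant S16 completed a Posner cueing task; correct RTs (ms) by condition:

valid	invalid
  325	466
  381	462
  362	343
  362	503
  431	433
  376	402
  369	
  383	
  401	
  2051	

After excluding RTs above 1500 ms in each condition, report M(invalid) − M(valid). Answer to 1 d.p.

58.2 ms

valid: exclude 2051
M(valid) = 3390/9 = 376.667
M(invalid) = 2609/6 = 434.833
Difference = 434.833 − 376.667 = 58.167 ms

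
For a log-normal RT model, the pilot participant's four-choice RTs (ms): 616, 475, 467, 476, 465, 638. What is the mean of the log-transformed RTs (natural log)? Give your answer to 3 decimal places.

6.250

ln(RT): 6.4232, 6.1633, 6.1463, 6.1654, 6.1420, 6.4583
Σ ln(RT) = 37.4987
Mean = 37.4987/6 = 6.24978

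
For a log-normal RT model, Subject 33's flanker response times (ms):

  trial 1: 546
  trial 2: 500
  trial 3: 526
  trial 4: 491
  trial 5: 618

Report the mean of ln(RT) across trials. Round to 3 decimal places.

6.281

ln(RT): 6.3026, 6.2146, 6.2653, 6.1964, 6.4265
Σ ln(RT) = 31.4055
Mean = 31.4055/5 = 6.28109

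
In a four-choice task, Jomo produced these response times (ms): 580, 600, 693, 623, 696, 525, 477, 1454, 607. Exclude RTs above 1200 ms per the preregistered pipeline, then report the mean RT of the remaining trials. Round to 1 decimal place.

Excluded: 1454
Retained (n=8): Σ = 4801
Mean = 4801/8 = 600.1250

600.1 ms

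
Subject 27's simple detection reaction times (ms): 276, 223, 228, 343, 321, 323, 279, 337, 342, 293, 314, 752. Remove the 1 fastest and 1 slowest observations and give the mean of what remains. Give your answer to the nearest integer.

306 ms

Sorted: 223, 228, 276, 279, 293, 314, 321, 323, 337, 342, 343, 752
Drop lowest 1 (223) and highest 1 (752)
Remaining (n=10): Σ = 3056, mean = 3056/10 = 305.600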